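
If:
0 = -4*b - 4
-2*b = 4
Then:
No Solution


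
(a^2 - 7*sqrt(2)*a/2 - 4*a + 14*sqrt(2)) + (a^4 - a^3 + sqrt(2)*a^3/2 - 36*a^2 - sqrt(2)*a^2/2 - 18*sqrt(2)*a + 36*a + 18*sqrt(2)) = a^4 - a^3 + sqrt(2)*a^3/2 - 35*a^2 - sqrt(2)*a^2/2 - 43*sqrt(2)*a/2 + 32*a + 32*sqrt(2)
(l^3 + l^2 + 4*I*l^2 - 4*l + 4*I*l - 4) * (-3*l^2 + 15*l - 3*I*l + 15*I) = -3*l^5 + 12*l^4 - 15*I*l^4 + 39*l^3 + 60*I*l^3 - 96*l^2 + 87*I*l^2 - 120*l - 48*I*l - 60*I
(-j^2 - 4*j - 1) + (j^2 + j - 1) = -3*j - 2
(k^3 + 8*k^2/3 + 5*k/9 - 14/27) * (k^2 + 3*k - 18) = k^5 + 17*k^4/3 - 85*k^3/9 - 1265*k^2/27 - 104*k/9 + 28/3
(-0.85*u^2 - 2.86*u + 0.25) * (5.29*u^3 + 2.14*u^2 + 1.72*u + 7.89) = -4.4965*u^5 - 16.9484*u^4 - 6.2599*u^3 - 11.0907*u^2 - 22.1354*u + 1.9725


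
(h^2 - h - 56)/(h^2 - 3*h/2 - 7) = 2*(-h^2 + h + 56)/(-2*h^2 + 3*h + 14)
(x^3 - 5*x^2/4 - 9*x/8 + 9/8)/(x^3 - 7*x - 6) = (x^2 - 9*x/4 + 9/8)/(x^2 - x - 6)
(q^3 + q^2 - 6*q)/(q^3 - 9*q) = (q - 2)/(q - 3)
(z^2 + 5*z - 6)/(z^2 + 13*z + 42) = (z - 1)/(z + 7)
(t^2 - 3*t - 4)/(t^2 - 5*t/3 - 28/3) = 3*(t + 1)/(3*t + 7)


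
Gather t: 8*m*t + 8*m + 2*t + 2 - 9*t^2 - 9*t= 8*m - 9*t^2 + t*(8*m - 7) + 2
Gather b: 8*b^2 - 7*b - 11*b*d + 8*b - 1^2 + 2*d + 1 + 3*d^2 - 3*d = 8*b^2 + b*(1 - 11*d) + 3*d^2 - d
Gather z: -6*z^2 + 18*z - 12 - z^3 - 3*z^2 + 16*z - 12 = -z^3 - 9*z^2 + 34*z - 24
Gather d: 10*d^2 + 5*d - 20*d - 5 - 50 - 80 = 10*d^2 - 15*d - 135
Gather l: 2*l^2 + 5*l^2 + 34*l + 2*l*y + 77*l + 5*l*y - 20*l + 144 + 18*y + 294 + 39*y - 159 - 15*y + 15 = 7*l^2 + l*(7*y + 91) + 42*y + 294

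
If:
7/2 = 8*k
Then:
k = 7/16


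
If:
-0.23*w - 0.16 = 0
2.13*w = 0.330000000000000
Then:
No Solution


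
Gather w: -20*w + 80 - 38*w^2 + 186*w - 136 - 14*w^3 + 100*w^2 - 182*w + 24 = -14*w^3 + 62*w^2 - 16*w - 32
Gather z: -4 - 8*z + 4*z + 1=-4*z - 3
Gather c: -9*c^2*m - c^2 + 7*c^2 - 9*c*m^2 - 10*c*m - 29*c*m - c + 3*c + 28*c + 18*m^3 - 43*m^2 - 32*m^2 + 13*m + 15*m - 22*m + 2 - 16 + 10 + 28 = c^2*(6 - 9*m) + c*(-9*m^2 - 39*m + 30) + 18*m^3 - 75*m^2 + 6*m + 24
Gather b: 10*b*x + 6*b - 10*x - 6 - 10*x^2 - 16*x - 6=b*(10*x + 6) - 10*x^2 - 26*x - 12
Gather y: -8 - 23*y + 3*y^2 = 3*y^2 - 23*y - 8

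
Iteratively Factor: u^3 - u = (u - 1)*(u^2 + u) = u*(u - 1)*(u + 1)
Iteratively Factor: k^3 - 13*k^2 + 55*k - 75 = (k - 5)*(k^2 - 8*k + 15) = (k - 5)*(k - 3)*(k - 5)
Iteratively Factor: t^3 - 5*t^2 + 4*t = (t - 4)*(t^2 - t) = t*(t - 4)*(t - 1)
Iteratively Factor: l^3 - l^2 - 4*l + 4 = (l - 1)*(l^2 - 4) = (l - 1)*(l + 2)*(l - 2)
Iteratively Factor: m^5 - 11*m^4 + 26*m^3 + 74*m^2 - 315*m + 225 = (m + 3)*(m^4 - 14*m^3 + 68*m^2 - 130*m + 75) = (m - 3)*(m + 3)*(m^3 - 11*m^2 + 35*m - 25) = (m - 3)*(m - 1)*(m + 3)*(m^2 - 10*m + 25) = (m - 5)*(m - 3)*(m - 1)*(m + 3)*(m - 5)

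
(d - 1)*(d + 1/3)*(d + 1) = d^3 + d^2/3 - d - 1/3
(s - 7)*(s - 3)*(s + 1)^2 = s^4 - 8*s^3 + 2*s^2 + 32*s + 21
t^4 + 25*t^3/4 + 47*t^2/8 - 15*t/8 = t*(t - 1/4)*(t + 3/2)*(t + 5)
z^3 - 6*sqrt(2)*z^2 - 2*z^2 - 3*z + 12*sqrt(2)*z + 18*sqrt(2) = (z - 3)*(z + 1)*(z - 6*sqrt(2))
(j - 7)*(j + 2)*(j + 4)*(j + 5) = j^4 + 4*j^3 - 39*j^2 - 226*j - 280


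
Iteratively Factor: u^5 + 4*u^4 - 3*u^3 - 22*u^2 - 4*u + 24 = (u + 2)*(u^4 + 2*u^3 - 7*u^2 - 8*u + 12) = (u - 1)*(u + 2)*(u^3 + 3*u^2 - 4*u - 12) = (u - 2)*(u - 1)*(u + 2)*(u^2 + 5*u + 6) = (u - 2)*(u - 1)*(u + 2)^2*(u + 3)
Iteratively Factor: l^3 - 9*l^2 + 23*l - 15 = (l - 1)*(l^2 - 8*l + 15) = (l - 3)*(l - 1)*(l - 5)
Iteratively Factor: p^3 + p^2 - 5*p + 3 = (p - 1)*(p^2 + 2*p - 3) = (p - 1)*(p + 3)*(p - 1)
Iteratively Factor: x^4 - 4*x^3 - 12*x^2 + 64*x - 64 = (x - 2)*(x^3 - 2*x^2 - 16*x + 32) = (x - 2)*(x + 4)*(x^2 - 6*x + 8) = (x - 2)^2*(x + 4)*(x - 4)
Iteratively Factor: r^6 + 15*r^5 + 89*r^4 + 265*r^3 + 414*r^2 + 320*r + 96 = (r + 2)*(r^5 + 13*r^4 + 63*r^3 + 139*r^2 + 136*r + 48) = (r + 1)*(r + 2)*(r^4 + 12*r^3 + 51*r^2 + 88*r + 48) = (r + 1)*(r + 2)*(r + 3)*(r^3 + 9*r^2 + 24*r + 16) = (r + 1)*(r + 2)*(r + 3)*(r + 4)*(r^2 + 5*r + 4) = (r + 1)*(r + 2)*(r + 3)*(r + 4)^2*(r + 1)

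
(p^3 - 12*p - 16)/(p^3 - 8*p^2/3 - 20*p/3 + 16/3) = 3*(p + 2)/(3*p - 2)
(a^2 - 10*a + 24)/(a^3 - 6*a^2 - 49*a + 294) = (a - 4)/(a^2 - 49)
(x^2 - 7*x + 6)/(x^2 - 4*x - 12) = (x - 1)/(x + 2)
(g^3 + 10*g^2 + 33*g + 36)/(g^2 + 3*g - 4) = (g^2 + 6*g + 9)/(g - 1)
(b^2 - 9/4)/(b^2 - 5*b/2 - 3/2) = (9 - 4*b^2)/(2*(-2*b^2 + 5*b + 3))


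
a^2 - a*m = a*(a - m)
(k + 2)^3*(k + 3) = k^4 + 9*k^3 + 30*k^2 + 44*k + 24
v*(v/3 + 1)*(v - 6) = v^3/3 - v^2 - 6*v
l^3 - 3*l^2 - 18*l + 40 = (l - 5)*(l - 2)*(l + 4)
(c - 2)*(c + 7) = c^2 + 5*c - 14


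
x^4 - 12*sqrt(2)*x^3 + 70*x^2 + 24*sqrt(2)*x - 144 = (x - 6*sqrt(2))^2*(x - sqrt(2))*(x + sqrt(2))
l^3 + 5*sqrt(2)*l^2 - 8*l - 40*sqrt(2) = (l - 2*sqrt(2))*(l + 2*sqrt(2))*(l + 5*sqrt(2))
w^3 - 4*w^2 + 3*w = w*(w - 3)*(w - 1)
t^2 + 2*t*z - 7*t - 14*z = (t - 7)*(t + 2*z)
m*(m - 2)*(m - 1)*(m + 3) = m^4 - 7*m^2 + 6*m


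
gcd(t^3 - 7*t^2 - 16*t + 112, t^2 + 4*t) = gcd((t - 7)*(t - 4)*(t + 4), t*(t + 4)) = t + 4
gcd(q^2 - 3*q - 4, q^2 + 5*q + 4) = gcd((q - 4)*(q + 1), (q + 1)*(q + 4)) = q + 1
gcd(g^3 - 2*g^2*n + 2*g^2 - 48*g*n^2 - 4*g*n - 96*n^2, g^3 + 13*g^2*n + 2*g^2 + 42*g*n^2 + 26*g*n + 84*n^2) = g^2 + 6*g*n + 2*g + 12*n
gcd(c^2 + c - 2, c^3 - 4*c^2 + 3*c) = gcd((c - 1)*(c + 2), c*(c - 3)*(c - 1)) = c - 1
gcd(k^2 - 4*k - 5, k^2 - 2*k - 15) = k - 5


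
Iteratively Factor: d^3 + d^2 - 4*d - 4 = (d + 1)*(d^2 - 4) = (d + 1)*(d + 2)*(d - 2)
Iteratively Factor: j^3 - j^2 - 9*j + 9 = (j + 3)*(j^2 - 4*j + 3) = (j - 3)*(j + 3)*(j - 1)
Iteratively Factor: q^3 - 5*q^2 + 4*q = (q - 4)*(q^2 - q) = (q - 4)*(q - 1)*(q)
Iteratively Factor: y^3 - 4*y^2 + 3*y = (y - 3)*(y^2 - y) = y*(y - 3)*(y - 1)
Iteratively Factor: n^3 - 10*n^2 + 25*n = (n - 5)*(n^2 - 5*n) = n*(n - 5)*(n - 5)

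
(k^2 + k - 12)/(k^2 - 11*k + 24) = (k + 4)/(k - 8)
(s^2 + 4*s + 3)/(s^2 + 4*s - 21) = (s^2 + 4*s + 3)/(s^2 + 4*s - 21)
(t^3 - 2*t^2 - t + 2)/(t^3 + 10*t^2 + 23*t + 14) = (t^2 - 3*t + 2)/(t^2 + 9*t + 14)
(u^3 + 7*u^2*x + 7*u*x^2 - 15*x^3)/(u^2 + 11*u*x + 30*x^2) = (u^2 + 2*u*x - 3*x^2)/(u + 6*x)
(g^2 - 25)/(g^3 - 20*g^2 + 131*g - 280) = (g + 5)/(g^2 - 15*g + 56)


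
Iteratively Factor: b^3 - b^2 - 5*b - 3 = (b + 1)*(b^2 - 2*b - 3) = (b + 1)^2*(b - 3)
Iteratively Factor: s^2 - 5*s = (s - 5)*(s)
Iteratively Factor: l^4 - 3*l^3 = (l)*(l^3 - 3*l^2) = l^2*(l^2 - 3*l) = l^2*(l - 3)*(l)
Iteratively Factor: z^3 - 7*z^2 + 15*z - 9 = (z - 1)*(z^2 - 6*z + 9) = (z - 3)*(z - 1)*(z - 3)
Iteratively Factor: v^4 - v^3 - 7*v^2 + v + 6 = (v - 1)*(v^3 - 7*v - 6) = (v - 3)*(v - 1)*(v^2 + 3*v + 2) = (v - 3)*(v - 1)*(v + 1)*(v + 2)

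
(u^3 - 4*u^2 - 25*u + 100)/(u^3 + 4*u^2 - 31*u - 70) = (u^2 + u - 20)/(u^2 + 9*u + 14)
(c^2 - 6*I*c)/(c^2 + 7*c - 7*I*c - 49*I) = c*(c - 6*I)/(c^2 + 7*c*(1 - I) - 49*I)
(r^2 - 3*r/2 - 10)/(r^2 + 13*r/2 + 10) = (r - 4)/(r + 4)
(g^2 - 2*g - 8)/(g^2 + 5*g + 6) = (g - 4)/(g + 3)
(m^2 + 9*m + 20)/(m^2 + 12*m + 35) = (m + 4)/(m + 7)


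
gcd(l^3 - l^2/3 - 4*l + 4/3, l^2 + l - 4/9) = l - 1/3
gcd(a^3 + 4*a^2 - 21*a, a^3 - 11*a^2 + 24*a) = a^2 - 3*a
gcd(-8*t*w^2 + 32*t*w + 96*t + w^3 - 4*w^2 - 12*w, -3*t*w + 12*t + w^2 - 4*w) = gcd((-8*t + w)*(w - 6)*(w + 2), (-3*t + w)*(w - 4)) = 1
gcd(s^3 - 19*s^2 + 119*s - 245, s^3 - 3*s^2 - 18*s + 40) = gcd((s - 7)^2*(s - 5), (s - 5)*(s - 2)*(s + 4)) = s - 5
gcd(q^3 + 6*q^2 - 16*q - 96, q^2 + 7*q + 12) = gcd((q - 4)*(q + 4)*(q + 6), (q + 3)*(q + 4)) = q + 4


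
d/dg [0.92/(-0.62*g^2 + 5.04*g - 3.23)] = (1.1408*g - 4.6368)/(0.62*g^2 - 5.04*g + 3.23)^2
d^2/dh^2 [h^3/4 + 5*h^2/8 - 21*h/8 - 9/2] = 3*h/2 + 5/4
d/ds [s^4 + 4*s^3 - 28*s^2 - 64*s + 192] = 4*s^3 + 12*s^2 - 56*s - 64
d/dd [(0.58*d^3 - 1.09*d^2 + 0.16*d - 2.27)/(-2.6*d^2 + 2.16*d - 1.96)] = (-1.508*d^4 + 2.5056*d^3 - 5.3488*d^2 - 7.5312*d + 4.5896)/(6.76*d^4 - 11.232*d^3 + 14.8576*d^2 - 8.4672*d + 3.8416)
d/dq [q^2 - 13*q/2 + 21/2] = 2*q - 13/2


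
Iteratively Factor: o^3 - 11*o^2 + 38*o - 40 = (o - 5)*(o^2 - 6*o + 8) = (o - 5)*(o - 4)*(o - 2)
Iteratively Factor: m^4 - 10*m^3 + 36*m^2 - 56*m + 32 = (m - 2)*(m^3 - 8*m^2 + 20*m - 16) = (m - 2)^2*(m^2 - 6*m + 8) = (m - 2)^3*(m - 4)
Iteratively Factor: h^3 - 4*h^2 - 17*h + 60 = (h - 3)*(h^2 - h - 20) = (h - 5)*(h - 3)*(h + 4)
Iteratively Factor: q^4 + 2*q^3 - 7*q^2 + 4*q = (q)*(q^3 + 2*q^2 - 7*q + 4) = q*(q + 4)*(q^2 - 2*q + 1) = q*(q - 1)*(q + 4)*(q - 1)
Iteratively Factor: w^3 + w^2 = (w)*(w^2 + w) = w*(w + 1)*(w)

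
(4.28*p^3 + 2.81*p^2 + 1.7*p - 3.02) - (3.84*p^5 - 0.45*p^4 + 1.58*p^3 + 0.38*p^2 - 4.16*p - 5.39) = -3.84*p^5 + 0.45*p^4 + 2.7*p^3 + 2.43*p^2 + 5.86*p + 2.37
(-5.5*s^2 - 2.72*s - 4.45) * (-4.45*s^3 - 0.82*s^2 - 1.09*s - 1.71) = 24.475*s^5 + 16.614*s^4 + 28.0279*s^3 + 16.0188*s^2 + 9.5017*s + 7.6095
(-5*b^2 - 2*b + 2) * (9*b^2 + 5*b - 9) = -45*b^4 - 43*b^3 + 53*b^2 + 28*b - 18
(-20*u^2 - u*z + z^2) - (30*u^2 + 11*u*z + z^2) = -50*u^2 - 12*u*z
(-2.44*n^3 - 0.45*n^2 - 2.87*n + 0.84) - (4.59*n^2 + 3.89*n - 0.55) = -2.44*n^3 - 5.04*n^2 - 6.76*n + 1.39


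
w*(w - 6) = w^2 - 6*w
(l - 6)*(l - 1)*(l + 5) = l^3 - 2*l^2 - 29*l + 30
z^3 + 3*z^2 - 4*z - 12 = (z - 2)*(z + 2)*(z + 3)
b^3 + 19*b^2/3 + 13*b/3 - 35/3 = (b - 1)*(b + 7/3)*(b + 5)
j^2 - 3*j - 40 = (j - 8)*(j + 5)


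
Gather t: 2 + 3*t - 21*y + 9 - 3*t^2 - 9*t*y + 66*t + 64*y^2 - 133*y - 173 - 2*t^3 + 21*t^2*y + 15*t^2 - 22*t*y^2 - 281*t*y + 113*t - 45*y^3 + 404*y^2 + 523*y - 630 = -2*t^3 + t^2*(21*y + 12) + t*(-22*y^2 - 290*y + 182) - 45*y^3 + 468*y^2 + 369*y - 792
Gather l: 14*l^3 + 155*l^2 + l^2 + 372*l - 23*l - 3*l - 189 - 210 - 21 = 14*l^3 + 156*l^2 + 346*l - 420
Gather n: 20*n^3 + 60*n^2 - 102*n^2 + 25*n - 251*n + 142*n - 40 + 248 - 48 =20*n^3 - 42*n^2 - 84*n + 160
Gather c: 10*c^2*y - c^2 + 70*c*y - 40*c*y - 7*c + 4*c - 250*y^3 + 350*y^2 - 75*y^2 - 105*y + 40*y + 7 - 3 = c^2*(10*y - 1) + c*(30*y - 3) - 250*y^3 + 275*y^2 - 65*y + 4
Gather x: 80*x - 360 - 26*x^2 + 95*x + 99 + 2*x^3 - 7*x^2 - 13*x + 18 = 2*x^3 - 33*x^2 + 162*x - 243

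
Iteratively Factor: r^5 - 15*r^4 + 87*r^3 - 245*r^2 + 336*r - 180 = (r - 3)*(r^4 - 12*r^3 + 51*r^2 - 92*r + 60) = (r - 3)^2*(r^3 - 9*r^2 + 24*r - 20) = (r - 5)*(r - 3)^2*(r^2 - 4*r + 4) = (r - 5)*(r - 3)^2*(r - 2)*(r - 2)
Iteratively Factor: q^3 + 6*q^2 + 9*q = (q + 3)*(q^2 + 3*q) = q*(q + 3)*(q + 3)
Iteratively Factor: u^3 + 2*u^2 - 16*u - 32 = (u - 4)*(u^2 + 6*u + 8) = (u - 4)*(u + 4)*(u + 2)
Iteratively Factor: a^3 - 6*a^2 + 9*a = (a - 3)*(a^2 - 3*a) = a*(a - 3)*(a - 3)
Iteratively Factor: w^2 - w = (w - 1)*(w)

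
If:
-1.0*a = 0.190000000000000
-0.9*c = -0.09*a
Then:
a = -0.19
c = -0.02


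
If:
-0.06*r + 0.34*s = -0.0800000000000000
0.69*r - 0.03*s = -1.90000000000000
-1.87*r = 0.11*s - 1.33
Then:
No Solution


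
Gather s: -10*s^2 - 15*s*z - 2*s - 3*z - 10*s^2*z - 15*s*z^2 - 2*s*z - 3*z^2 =s^2*(-10*z - 10) + s*(-15*z^2 - 17*z - 2) - 3*z^2 - 3*z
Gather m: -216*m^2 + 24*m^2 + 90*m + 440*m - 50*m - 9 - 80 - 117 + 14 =-192*m^2 + 480*m - 192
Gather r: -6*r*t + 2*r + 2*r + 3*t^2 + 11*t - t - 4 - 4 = r*(4 - 6*t) + 3*t^2 + 10*t - 8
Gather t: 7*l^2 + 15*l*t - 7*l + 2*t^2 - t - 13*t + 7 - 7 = 7*l^2 - 7*l + 2*t^2 + t*(15*l - 14)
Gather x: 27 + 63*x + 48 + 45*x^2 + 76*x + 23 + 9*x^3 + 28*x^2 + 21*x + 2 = 9*x^3 + 73*x^2 + 160*x + 100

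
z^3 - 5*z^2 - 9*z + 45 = (z - 5)*(z - 3)*(z + 3)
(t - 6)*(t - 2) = t^2 - 8*t + 12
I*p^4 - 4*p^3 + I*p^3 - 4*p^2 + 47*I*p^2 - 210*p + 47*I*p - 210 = (p - 7*I)*(p + 5*I)*(p + 6*I)*(I*p + I)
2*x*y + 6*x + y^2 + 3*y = (2*x + y)*(y + 3)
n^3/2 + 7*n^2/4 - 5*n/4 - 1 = (n/2 + 1/4)*(n - 1)*(n + 4)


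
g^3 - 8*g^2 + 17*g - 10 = (g - 5)*(g - 2)*(g - 1)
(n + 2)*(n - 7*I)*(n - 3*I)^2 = n^4 + 2*n^3 - 13*I*n^3 - 51*n^2 - 26*I*n^2 - 102*n + 63*I*n + 126*I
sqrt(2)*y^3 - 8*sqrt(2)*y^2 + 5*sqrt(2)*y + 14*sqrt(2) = (y - 7)*(y - 2)*(sqrt(2)*y + sqrt(2))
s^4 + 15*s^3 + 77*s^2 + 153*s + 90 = (s + 1)*(s + 3)*(s + 5)*(s + 6)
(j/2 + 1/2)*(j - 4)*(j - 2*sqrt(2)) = j^3/2 - 3*j^2/2 - sqrt(2)*j^2 - 2*j + 3*sqrt(2)*j + 4*sqrt(2)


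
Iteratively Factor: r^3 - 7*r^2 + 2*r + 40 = (r + 2)*(r^2 - 9*r + 20) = (r - 5)*(r + 2)*(r - 4)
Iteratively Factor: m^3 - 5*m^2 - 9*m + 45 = (m + 3)*(m^2 - 8*m + 15) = (m - 5)*(m + 3)*(m - 3)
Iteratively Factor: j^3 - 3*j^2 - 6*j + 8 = (j - 4)*(j^2 + j - 2) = (j - 4)*(j + 2)*(j - 1)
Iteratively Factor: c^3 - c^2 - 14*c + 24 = (c - 3)*(c^2 + 2*c - 8) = (c - 3)*(c - 2)*(c + 4)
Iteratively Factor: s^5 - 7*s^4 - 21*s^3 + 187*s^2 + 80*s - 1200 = (s - 4)*(s^4 - 3*s^3 - 33*s^2 + 55*s + 300) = (s - 4)*(s + 3)*(s^3 - 6*s^2 - 15*s + 100) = (s - 5)*(s - 4)*(s + 3)*(s^2 - s - 20) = (s - 5)*(s - 4)*(s + 3)*(s + 4)*(s - 5)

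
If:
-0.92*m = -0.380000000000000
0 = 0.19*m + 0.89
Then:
No Solution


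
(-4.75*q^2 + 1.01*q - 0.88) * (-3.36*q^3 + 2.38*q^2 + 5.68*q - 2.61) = 15.96*q^5 - 14.6986*q^4 - 21.6194*q^3 + 16.0399*q^2 - 7.6345*q + 2.2968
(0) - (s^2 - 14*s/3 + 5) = -s^2 + 14*s/3 - 5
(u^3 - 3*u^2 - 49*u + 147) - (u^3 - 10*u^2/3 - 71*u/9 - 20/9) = u^2/3 - 370*u/9 + 1343/9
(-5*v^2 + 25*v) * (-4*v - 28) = 20*v^3 + 40*v^2 - 700*v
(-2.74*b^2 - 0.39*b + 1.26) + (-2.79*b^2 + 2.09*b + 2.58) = -5.53*b^2 + 1.7*b + 3.84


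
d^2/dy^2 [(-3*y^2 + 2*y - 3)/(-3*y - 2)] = 102/(27*y^3 + 54*y^2 + 36*y + 8)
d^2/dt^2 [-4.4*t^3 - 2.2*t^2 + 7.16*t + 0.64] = -26.4*t - 4.4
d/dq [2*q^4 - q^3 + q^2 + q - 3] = 8*q^3 - 3*q^2 + 2*q + 1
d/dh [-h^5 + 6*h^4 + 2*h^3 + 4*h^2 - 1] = h*(-5*h^3 + 24*h^2 + 6*h + 8)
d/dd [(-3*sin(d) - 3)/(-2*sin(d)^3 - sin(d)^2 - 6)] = 3*(-4*sin(d)^3 - 7*sin(d)^2 - 2*sin(d) + 6)*cos(d)/(2*sin(d)^3 + sin(d)^2 + 6)^2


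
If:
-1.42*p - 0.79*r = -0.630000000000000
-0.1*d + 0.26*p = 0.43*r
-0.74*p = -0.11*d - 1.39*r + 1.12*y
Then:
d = 0.163872832369942 - 5.5028901734104*y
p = 0.347850433526012 - 0.532755298651252*y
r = 0.957610789980732*y + 0.172218208092486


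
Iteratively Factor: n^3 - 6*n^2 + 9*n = (n - 3)*(n^2 - 3*n) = n*(n - 3)*(n - 3)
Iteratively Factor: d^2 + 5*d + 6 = (d + 2)*(d + 3)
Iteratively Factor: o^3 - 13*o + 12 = (o - 1)*(o^2 + o - 12) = (o - 1)*(o + 4)*(o - 3)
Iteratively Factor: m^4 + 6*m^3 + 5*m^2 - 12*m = (m)*(m^3 + 6*m^2 + 5*m - 12) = m*(m - 1)*(m^2 + 7*m + 12) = m*(m - 1)*(m + 4)*(m + 3)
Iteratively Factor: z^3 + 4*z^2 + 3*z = (z)*(z^2 + 4*z + 3) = z*(z + 3)*(z + 1)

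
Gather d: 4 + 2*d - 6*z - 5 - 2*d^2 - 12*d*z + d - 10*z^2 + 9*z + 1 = -2*d^2 + d*(3 - 12*z) - 10*z^2 + 3*z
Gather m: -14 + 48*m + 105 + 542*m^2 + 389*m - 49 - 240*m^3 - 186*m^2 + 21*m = -240*m^3 + 356*m^2 + 458*m + 42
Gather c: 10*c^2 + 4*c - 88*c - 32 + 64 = 10*c^2 - 84*c + 32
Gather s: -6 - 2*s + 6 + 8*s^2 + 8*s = 8*s^2 + 6*s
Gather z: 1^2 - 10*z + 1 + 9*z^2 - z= 9*z^2 - 11*z + 2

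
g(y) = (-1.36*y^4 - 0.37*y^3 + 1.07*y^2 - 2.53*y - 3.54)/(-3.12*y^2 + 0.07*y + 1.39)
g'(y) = (6.24*y - 0.07)*(-1.36*y^4 - 0.37*y^3 + 1.07*y^2 - 2.53*y - 3.54)/(-3.12*y^2 + 0.07*y + 1.39)^2 + (-5.44*y^3 - 1.11*y^2 + 2.14*y - 2.53)/(-3.12*y^2 + 0.07*y + 1.39)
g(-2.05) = 1.24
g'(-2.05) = -1.63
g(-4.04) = 6.30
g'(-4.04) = -3.42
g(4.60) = 9.91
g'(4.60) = 4.07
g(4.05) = 7.81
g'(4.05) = 3.57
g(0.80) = 10.21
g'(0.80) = -83.44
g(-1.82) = 0.89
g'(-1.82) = -1.38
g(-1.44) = 0.47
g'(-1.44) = -0.79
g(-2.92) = 3.02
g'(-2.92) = -2.44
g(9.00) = 36.43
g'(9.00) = 7.96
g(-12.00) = 61.02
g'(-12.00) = -10.34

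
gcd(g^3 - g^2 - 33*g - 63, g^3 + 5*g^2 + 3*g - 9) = g^2 + 6*g + 9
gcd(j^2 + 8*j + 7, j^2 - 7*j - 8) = j + 1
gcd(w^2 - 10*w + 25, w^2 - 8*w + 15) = w - 5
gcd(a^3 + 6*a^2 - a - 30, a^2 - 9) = a + 3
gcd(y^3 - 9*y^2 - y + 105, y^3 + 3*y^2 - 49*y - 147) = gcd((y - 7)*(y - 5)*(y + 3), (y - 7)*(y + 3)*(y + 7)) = y^2 - 4*y - 21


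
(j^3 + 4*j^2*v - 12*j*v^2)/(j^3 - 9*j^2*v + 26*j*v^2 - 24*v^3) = j*(j + 6*v)/(j^2 - 7*j*v + 12*v^2)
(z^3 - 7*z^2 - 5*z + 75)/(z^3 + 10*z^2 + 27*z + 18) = (z^2 - 10*z + 25)/(z^2 + 7*z + 6)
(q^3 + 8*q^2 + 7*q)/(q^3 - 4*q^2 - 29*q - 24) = q*(q + 7)/(q^2 - 5*q - 24)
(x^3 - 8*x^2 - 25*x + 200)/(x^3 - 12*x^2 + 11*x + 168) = (x^2 - 25)/(x^2 - 4*x - 21)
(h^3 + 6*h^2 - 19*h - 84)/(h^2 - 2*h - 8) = (h^2 + 10*h + 21)/(h + 2)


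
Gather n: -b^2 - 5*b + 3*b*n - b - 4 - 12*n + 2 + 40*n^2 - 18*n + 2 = -b^2 - 6*b + 40*n^2 + n*(3*b - 30)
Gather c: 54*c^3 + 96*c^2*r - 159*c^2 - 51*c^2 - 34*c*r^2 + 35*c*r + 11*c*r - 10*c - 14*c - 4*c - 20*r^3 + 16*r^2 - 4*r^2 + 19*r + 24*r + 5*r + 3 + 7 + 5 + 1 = 54*c^3 + c^2*(96*r - 210) + c*(-34*r^2 + 46*r - 28) - 20*r^3 + 12*r^2 + 48*r + 16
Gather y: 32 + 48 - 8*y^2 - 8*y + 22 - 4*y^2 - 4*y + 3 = -12*y^2 - 12*y + 105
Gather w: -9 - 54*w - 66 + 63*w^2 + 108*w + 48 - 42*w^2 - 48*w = 21*w^2 + 6*w - 27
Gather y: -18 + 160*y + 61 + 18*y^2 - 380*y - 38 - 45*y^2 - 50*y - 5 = -27*y^2 - 270*y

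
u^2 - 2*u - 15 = (u - 5)*(u + 3)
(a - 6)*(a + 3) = a^2 - 3*a - 18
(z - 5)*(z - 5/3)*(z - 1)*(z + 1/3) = z^4 - 22*z^3/3 + 112*z^2/9 - 10*z/3 - 25/9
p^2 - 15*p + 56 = (p - 8)*(p - 7)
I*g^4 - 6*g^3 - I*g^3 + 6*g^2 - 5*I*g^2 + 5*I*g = g*(g + I)*(g + 5*I)*(I*g - I)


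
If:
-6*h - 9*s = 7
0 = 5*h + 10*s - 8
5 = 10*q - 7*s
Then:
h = -142/15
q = 328/75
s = 83/15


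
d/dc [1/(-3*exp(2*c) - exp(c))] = (6*exp(c) + 1)*exp(-c)/(3*exp(c) + 1)^2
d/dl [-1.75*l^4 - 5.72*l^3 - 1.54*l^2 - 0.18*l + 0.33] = -7.0*l^3 - 17.16*l^2 - 3.08*l - 0.18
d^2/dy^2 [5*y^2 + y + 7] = 10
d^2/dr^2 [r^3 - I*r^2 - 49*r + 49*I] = 6*r - 2*I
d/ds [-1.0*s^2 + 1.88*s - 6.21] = 1.88 - 2.0*s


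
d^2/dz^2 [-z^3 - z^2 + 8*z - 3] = -6*z - 2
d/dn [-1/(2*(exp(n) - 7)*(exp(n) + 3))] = (exp(n) - 2)*exp(n)/((exp(n) - 7)^2*(exp(n) + 3)^2)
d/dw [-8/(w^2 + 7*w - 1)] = 8*(2*w + 7)/(w^2 + 7*w - 1)^2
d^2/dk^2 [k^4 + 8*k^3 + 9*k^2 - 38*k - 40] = 12*k^2 + 48*k + 18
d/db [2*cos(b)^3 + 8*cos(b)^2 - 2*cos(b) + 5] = 2*(-3*cos(b)^2 - 8*cos(b) + 1)*sin(b)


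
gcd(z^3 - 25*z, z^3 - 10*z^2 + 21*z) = z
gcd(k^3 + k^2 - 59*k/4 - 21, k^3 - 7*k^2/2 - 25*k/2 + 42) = k^2 - k/2 - 14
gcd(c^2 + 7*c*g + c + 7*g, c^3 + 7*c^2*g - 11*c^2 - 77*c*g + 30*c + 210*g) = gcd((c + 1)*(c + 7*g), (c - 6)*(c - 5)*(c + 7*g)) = c + 7*g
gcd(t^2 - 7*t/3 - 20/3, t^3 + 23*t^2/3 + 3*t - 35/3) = t + 5/3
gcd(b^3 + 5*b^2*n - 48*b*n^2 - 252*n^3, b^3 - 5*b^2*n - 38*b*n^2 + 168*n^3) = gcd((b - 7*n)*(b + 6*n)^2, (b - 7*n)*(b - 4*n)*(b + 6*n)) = b^2 - b*n - 42*n^2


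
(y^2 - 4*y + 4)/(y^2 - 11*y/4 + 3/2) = 4*(y - 2)/(4*y - 3)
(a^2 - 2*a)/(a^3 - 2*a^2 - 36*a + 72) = a/(a^2 - 36)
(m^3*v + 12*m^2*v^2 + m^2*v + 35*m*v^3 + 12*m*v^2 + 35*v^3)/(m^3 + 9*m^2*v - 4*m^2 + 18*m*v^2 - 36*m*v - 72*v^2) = v*(m^3 + 12*m^2*v + m^2 + 35*m*v^2 + 12*m*v + 35*v^2)/(m^3 + 9*m^2*v - 4*m^2 + 18*m*v^2 - 36*m*v - 72*v^2)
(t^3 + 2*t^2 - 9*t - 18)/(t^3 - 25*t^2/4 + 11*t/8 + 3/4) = 8*(t^3 + 2*t^2 - 9*t - 18)/(8*t^3 - 50*t^2 + 11*t + 6)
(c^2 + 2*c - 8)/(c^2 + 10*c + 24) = (c - 2)/(c + 6)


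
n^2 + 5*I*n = n*(n + 5*I)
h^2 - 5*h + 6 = (h - 3)*(h - 2)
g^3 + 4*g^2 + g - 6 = (g - 1)*(g + 2)*(g + 3)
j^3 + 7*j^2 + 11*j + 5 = (j + 1)^2*(j + 5)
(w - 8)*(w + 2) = w^2 - 6*w - 16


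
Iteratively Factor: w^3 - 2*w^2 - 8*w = (w - 4)*(w^2 + 2*w) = w*(w - 4)*(w + 2)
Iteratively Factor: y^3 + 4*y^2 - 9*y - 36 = (y - 3)*(y^2 + 7*y + 12) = (y - 3)*(y + 4)*(y + 3)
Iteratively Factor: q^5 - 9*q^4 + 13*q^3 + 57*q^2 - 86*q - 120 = (q + 2)*(q^4 - 11*q^3 + 35*q^2 - 13*q - 60) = (q - 5)*(q + 2)*(q^3 - 6*q^2 + 5*q + 12) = (q - 5)*(q - 4)*(q + 2)*(q^2 - 2*q - 3) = (q - 5)*(q - 4)*(q - 3)*(q + 2)*(q + 1)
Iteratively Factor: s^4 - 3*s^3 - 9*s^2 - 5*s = (s + 1)*(s^3 - 4*s^2 - 5*s) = s*(s + 1)*(s^2 - 4*s - 5) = s*(s - 5)*(s + 1)*(s + 1)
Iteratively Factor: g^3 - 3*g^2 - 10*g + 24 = (g - 2)*(g^2 - g - 12) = (g - 2)*(g + 3)*(g - 4)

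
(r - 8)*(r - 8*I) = r^2 - 8*r - 8*I*r + 64*I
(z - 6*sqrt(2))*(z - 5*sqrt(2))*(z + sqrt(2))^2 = z^4 - 9*sqrt(2)*z^3 + 18*z^2 + 98*sqrt(2)*z + 120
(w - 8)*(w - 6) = w^2 - 14*w + 48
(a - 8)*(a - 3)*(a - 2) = a^3 - 13*a^2 + 46*a - 48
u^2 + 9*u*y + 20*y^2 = (u + 4*y)*(u + 5*y)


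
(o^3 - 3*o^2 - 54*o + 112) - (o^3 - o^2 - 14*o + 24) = -2*o^2 - 40*o + 88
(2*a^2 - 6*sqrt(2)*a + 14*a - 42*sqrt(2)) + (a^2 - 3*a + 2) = 3*a^2 - 6*sqrt(2)*a + 11*a - 42*sqrt(2) + 2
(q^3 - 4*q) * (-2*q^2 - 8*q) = -2*q^5 - 8*q^4 + 8*q^3 + 32*q^2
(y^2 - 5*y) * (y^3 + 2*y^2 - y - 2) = y^5 - 3*y^4 - 11*y^3 + 3*y^2 + 10*y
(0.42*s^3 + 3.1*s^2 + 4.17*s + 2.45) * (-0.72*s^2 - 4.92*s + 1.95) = -0.3024*s^5 - 4.2984*s^4 - 17.4354*s^3 - 16.2354*s^2 - 3.9225*s + 4.7775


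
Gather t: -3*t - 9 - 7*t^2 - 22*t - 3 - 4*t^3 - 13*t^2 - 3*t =-4*t^3 - 20*t^2 - 28*t - 12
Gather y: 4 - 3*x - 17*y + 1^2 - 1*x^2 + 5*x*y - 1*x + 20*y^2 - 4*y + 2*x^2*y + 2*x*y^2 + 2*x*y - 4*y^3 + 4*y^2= -x^2 - 4*x - 4*y^3 + y^2*(2*x + 24) + y*(2*x^2 + 7*x - 21) + 5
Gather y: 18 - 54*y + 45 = 63 - 54*y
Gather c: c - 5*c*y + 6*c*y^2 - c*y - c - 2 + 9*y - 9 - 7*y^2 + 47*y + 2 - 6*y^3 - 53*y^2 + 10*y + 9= c*(6*y^2 - 6*y) - 6*y^3 - 60*y^2 + 66*y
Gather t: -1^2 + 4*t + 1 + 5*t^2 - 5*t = 5*t^2 - t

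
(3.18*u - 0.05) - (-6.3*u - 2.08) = 9.48*u + 2.03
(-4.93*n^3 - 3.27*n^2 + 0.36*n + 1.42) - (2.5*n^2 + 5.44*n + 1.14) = -4.93*n^3 - 5.77*n^2 - 5.08*n + 0.28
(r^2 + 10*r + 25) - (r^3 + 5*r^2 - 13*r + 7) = -r^3 - 4*r^2 + 23*r + 18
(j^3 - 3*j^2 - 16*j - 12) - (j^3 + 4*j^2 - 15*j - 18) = -7*j^2 - j + 6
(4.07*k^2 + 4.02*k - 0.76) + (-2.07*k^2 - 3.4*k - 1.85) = 2.0*k^2 + 0.62*k - 2.61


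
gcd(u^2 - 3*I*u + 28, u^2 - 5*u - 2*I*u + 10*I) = 1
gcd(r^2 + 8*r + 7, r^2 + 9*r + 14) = r + 7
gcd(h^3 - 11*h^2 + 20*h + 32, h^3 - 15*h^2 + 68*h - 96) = h^2 - 12*h + 32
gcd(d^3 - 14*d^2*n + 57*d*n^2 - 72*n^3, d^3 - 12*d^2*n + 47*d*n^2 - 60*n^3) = d - 3*n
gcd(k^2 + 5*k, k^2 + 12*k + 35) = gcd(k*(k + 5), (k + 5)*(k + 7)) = k + 5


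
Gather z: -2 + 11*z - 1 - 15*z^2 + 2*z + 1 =-15*z^2 + 13*z - 2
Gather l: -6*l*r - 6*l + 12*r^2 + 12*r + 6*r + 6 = l*(-6*r - 6) + 12*r^2 + 18*r + 6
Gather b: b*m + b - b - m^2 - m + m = b*m - m^2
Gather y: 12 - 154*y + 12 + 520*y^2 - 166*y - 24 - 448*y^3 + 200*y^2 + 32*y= -448*y^3 + 720*y^2 - 288*y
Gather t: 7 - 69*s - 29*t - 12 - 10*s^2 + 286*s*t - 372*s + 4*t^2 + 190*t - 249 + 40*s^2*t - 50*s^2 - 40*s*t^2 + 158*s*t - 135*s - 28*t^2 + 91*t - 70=-60*s^2 - 576*s + t^2*(-40*s - 24) + t*(40*s^2 + 444*s + 252) - 324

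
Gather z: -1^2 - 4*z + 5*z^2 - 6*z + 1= 5*z^2 - 10*z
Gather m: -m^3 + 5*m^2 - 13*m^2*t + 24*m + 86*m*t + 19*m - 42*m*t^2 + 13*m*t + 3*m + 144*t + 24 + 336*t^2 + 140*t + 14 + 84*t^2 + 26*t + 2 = -m^3 + m^2*(5 - 13*t) + m*(-42*t^2 + 99*t + 46) + 420*t^2 + 310*t + 40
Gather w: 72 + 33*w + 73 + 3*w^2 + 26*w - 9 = 3*w^2 + 59*w + 136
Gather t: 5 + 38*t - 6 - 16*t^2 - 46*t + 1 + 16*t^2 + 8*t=0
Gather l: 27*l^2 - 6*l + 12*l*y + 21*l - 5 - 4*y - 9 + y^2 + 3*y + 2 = 27*l^2 + l*(12*y + 15) + y^2 - y - 12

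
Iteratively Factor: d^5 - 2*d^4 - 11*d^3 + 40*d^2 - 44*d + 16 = (d - 2)*(d^4 - 11*d^2 + 18*d - 8) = (d - 2)*(d - 1)*(d^3 + d^2 - 10*d + 8) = (d - 2)*(d - 1)^2*(d^2 + 2*d - 8) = (d - 2)*(d - 1)^2*(d + 4)*(d - 2)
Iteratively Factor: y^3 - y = (y)*(y^2 - 1) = y*(y - 1)*(y + 1)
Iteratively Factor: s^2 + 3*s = (s + 3)*(s)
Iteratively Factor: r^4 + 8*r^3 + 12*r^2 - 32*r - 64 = (r + 2)*(r^3 + 6*r^2 - 32) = (r + 2)*(r + 4)*(r^2 + 2*r - 8) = (r - 2)*(r + 2)*(r + 4)*(r + 4)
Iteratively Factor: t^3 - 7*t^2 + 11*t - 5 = (t - 1)*(t^2 - 6*t + 5) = (t - 1)^2*(t - 5)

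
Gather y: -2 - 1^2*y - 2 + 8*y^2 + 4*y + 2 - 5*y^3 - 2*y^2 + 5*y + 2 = -5*y^3 + 6*y^2 + 8*y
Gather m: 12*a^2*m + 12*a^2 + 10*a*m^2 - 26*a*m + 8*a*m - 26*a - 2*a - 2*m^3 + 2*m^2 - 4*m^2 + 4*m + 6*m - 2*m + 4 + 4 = 12*a^2 - 28*a - 2*m^3 + m^2*(10*a - 2) + m*(12*a^2 - 18*a + 8) + 8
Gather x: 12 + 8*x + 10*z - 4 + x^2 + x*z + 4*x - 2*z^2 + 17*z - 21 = x^2 + x*(z + 12) - 2*z^2 + 27*z - 13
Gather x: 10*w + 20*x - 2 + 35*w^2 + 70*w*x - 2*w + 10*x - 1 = 35*w^2 + 8*w + x*(70*w + 30) - 3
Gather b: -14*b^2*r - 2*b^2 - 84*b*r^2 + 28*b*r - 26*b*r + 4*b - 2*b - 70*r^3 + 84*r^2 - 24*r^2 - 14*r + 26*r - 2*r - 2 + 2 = b^2*(-14*r - 2) + b*(-84*r^2 + 2*r + 2) - 70*r^3 + 60*r^2 + 10*r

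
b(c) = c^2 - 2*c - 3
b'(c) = 2*c - 2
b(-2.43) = 7.76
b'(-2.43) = -6.86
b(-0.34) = -2.20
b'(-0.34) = -2.68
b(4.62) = 9.10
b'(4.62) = 7.24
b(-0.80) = -0.76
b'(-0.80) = -3.60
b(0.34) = -3.56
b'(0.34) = -1.32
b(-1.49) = 2.20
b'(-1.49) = -4.98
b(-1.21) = 0.88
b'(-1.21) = -4.42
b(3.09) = 0.37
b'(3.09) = 4.18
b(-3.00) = 12.00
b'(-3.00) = -8.00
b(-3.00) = 12.00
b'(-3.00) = -8.00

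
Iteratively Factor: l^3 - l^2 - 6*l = (l - 3)*(l^2 + 2*l) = (l - 3)*(l + 2)*(l)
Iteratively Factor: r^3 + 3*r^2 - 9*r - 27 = (r + 3)*(r^2 - 9) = (r - 3)*(r + 3)*(r + 3)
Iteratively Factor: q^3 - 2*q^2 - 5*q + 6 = (q + 2)*(q^2 - 4*q + 3) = (q - 1)*(q + 2)*(q - 3)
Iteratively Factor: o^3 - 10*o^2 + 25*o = (o)*(o^2 - 10*o + 25) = o*(o - 5)*(o - 5)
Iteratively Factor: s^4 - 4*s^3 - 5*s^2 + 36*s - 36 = (s - 2)*(s^3 - 2*s^2 - 9*s + 18) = (s - 2)*(s + 3)*(s^2 - 5*s + 6) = (s - 2)^2*(s + 3)*(s - 3)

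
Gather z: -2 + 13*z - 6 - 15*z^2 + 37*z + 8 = -15*z^2 + 50*z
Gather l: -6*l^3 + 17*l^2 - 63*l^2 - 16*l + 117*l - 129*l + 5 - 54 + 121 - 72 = -6*l^3 - 46*l^2 - 28*l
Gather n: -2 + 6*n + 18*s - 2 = 6*n + 18*s - 4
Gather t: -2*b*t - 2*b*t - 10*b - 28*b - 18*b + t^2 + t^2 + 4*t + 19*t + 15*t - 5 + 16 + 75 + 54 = -56*b + 2*t^2 + t*(38 - 4*b) + 140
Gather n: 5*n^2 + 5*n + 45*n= 5*n^2 + 50*n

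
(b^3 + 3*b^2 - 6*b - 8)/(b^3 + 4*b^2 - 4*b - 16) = (b + 1)/(b + 2)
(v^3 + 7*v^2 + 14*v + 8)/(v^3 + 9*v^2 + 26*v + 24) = (v + 1)/(v + 3)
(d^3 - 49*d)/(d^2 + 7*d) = d - 7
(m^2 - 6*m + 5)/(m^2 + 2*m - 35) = (m - 1)/(m + 7)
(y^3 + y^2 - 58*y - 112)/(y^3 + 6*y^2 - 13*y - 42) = (y - 8)/(y - 3)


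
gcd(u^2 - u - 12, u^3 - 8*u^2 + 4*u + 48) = u - 4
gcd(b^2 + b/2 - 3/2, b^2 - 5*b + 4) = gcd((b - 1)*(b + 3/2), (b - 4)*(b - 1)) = b - 1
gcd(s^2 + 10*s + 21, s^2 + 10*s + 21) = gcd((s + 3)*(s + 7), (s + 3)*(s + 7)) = s^2 + 10*s + 21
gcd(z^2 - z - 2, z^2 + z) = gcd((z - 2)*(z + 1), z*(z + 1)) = z + 1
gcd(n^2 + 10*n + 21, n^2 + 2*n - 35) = n + 7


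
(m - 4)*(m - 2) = m^2 - 6*m + 8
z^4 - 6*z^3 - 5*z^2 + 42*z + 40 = (z - 5)*(z - 4)*(z + 1)*(z + 2)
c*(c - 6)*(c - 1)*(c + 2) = c^4 - 5*c^3 - 8*c^2 + 12*c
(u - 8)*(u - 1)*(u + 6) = u^3 - 3*u^2 - 46*u + 48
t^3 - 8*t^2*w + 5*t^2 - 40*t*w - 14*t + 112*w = (t - 2)*(t + 7)*(t - 8*w)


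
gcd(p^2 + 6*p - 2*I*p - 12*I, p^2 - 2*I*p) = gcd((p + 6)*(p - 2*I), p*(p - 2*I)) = p - 2*I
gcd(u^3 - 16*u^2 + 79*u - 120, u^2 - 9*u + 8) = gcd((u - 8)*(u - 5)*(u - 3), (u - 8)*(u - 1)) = u - 8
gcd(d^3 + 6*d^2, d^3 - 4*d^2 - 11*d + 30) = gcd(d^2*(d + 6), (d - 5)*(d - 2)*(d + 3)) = 1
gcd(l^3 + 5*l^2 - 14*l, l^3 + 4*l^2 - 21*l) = l^2 + 7*l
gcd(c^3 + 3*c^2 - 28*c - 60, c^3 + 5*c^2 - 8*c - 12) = c + 6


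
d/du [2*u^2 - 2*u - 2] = 4*u - 2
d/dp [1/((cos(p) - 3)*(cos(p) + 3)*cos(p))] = 3*(1 - 3/cos(p)^2)*sin(p)/((cos(p) - 3)^2*(cos(p) + 3)^2)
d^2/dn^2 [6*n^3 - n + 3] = 36*n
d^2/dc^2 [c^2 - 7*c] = 2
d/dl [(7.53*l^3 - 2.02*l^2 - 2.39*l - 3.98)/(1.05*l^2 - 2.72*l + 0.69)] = (7.9065*l^4 - 40.9632*l^3 + 23.591*l^2 + 5.5704*l - 12.4747)/(1.1025*l^4 - 5.712*l^3 + 8.8474*l^2 - 3.7536*l + 0.4761)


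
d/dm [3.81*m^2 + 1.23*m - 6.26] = 7.62*m + 1.23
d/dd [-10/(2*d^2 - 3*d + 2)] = 10*(4*d - 3)/(2*d^2 - 3*d + 2)^2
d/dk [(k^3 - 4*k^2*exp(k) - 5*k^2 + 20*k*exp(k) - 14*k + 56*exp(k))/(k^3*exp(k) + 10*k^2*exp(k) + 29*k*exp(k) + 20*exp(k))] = (-k^6 - 5*k^5 + 4*k^4*exp(k) + 50*k^4 - 40*k^3*exp(k) + 351*k^3 - 484*k^2*exp(k) + 561*k^2 - 1280*k*exp(k) + 80*k - 1224*exp(k) - 280)*exp(-k)/(k^6 + 20*k^5 + 158*k^4 + 620*k^3 + 1241*k^2 + 1160*k + 400)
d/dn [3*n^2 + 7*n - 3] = 6*n + 7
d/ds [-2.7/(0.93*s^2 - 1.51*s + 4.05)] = (5.022*s - 4.077)/(0.93*s^2 - 1.51*s + 4.05)^2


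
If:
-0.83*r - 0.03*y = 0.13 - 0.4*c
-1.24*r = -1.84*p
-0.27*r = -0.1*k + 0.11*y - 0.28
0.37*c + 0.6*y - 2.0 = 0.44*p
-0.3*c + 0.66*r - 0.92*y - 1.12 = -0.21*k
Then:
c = 7.53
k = 6.97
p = 2.33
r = 3.46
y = 0.40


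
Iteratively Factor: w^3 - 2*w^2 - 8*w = (w - 4)*(w^2 + 2*w) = (w - 4)*(w + 2)*(w)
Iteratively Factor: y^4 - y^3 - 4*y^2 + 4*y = (y - 2)*(y^3 + y^2 - 2*y) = (y - 2)*(y - 1)*(y^2 + 2*y) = y*(y - 2)*(y - 1)*(y + 2)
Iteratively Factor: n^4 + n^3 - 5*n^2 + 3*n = (n - 1)*(n^3 + 2*n^2 - 3*n) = (n - 1)*(n + 3)*(n^2 - n) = n*(n - 1)*(n + 3)*(n - 1)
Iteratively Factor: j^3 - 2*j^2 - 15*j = (j)*(j^2 - 2*j - 15) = j*(j + 3)*(j - 5)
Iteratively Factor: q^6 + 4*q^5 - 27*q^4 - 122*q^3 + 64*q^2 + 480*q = (q - 2)*(q^5 + 6*q^4 - 15*q^3 - 152*q^2 - 240*q) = (q - 2)*(q + 4)*(q^4 + 2*q^3 - 23*q^2 - 60*q) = (q - 2)*(q + 3)*(q + 4)*(q^3 - q^2 - 20*q) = q*(q - 2)*(q + 3)*(q + 4)*(q^2 - q - 20) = q*(q - 2)*(q + 3)*(q + 4)^2*(q - 5)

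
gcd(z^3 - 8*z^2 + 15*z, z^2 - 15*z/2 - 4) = 1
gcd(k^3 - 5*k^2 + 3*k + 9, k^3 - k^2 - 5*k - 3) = k^2 - 2*k - 3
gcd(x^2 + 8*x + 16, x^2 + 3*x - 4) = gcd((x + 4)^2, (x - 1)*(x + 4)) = x + 4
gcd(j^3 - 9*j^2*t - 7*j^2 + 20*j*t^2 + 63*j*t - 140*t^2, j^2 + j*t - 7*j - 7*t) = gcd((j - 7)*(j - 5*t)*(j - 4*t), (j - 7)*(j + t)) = j - 7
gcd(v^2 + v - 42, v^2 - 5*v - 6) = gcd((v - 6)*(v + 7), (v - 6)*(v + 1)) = v - 6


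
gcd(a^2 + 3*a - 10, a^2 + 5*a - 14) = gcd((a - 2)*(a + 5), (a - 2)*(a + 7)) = a - 2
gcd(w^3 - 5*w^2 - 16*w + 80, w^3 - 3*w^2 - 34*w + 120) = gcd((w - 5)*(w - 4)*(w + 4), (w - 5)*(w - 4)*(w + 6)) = w^2 - 9*w + 20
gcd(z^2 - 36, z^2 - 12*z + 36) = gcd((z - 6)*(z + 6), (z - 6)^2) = z - 6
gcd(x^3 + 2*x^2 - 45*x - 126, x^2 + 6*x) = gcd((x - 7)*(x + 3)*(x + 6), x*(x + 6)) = x + 6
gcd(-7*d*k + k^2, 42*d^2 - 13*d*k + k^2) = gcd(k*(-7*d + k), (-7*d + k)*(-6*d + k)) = 7*d - k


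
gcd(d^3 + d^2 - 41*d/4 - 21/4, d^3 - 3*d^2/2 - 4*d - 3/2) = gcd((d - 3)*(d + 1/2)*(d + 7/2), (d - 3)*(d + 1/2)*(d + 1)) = d^2 - 5*d/2 - 3/2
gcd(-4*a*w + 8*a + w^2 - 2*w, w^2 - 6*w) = 1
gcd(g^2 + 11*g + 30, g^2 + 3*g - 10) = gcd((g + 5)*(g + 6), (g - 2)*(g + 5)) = g + 5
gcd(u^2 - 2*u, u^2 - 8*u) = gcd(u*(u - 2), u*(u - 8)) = u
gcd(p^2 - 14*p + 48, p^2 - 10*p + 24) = p - 6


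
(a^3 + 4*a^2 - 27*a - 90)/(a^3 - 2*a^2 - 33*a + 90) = (a + 3)/(a - 3)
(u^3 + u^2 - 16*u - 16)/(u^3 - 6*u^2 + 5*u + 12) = (u + 4)/(u - 3)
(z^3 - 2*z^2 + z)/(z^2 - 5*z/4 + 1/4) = 4*z*(z - 1)/(4*z - 1)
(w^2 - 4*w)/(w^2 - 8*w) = (w - 4)/(w - 8)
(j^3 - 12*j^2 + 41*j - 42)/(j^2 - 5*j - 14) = (j^2 - 5*j + 6)/(j + 2)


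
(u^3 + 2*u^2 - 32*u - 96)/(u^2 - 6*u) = u + 8 + 16/u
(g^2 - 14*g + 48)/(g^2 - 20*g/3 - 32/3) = 3*(g - 6)/(3*g + 4)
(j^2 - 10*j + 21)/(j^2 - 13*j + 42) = (j - 3)/(j - 6)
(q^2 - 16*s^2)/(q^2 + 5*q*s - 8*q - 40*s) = (q^2 - 16*s^2)/(q^2 + 5*q*s - 8*q - 40*s)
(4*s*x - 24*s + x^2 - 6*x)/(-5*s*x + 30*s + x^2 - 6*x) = (4*s + x)/(-5*s + x)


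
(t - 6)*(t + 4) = t^2 - 2*t - 24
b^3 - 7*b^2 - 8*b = b*(b - 8)*(b + 1)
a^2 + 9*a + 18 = (a + 3)*(a + 6)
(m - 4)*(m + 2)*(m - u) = m^3 - m^2*u - 2*m^2 + 2*m*u - 8*m + 8*u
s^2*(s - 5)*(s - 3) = s^4 - 8*s^3 + 15*s^2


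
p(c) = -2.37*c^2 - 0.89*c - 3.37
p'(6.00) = -29.33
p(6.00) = -94.03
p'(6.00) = -29.33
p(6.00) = -94.03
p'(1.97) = -10.23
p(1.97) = -14.32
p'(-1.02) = 3.94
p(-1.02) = -4.93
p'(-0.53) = 1.62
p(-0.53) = -3.56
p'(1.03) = -5.77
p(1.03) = -6.80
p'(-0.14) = -0.23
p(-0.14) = -3.29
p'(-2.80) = 12.38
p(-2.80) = -19.46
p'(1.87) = -9.75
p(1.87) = -13.32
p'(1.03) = -5.77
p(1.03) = -6.80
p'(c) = -4.74*c - 0.89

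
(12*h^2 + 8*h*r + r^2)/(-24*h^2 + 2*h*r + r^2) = (2*h + r)/(-4*h + r)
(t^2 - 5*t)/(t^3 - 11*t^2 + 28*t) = (t - 5)/(t^2 - 11*t + 28)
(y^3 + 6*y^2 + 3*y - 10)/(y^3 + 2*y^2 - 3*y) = (y^2 + 7*y + 10)/(y*(y + 3))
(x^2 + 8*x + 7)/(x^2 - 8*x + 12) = (x^2 + 8*x + 7)/(x^2 - 8*x + 12)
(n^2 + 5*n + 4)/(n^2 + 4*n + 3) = (n + 4)/(n + 3)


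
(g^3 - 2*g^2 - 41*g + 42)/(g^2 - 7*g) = g + 5 - 6/g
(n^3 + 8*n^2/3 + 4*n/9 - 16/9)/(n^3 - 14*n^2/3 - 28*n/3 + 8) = (n + 4/3)/(n - 6)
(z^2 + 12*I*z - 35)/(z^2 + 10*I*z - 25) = (z + 7*I)/(z + 5*I)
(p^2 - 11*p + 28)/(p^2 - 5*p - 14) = (p - 4)/(p + 2)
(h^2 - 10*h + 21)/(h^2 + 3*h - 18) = (h - 7)/(h + 6)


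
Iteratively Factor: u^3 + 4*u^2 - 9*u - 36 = (u + 3)*(u^2 + u - 12) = (u + 3)*(u + 4)*(u - 3)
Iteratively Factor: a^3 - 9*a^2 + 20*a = (a)*(a^2 - 9*a + 20) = a*(a - 5)*(a - 4)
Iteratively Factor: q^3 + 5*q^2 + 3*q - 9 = (q - 1)*(q^2 + 6*q + 9) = (q - 1)*(q + 3)*(q + 3)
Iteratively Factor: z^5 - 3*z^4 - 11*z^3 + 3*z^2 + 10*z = (z + 1)*(z^4 - 4*z^3 - 7*z^2 + 10*z) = (z - 1)*(z + 1)*(z^3 - 3*z^2 - 10*z) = (z - 5)*(z - 1)*(z + 1)*(z^2 + 2*z) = (z - 5)*(z - 1)*(z + 1)*(z + 2)*(z)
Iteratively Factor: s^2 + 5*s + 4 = (s + 4)*(s + 1)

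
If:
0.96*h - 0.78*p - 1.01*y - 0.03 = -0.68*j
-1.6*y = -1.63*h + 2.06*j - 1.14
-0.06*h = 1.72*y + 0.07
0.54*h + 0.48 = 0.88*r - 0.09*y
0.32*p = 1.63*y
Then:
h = -0.34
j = 0.31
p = -0.15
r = 0.34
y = -0.03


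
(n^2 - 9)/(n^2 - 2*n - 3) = (n + 3)/(n + 1)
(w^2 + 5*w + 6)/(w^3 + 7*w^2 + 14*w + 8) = (w + 3)/(w^2 + 5*w + 4)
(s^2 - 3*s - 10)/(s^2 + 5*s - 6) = (s^2 - 3*s - 10)/(s^2 + 5*s - 6)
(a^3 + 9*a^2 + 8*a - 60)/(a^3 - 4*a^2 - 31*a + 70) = (a + 6)/(a - 7)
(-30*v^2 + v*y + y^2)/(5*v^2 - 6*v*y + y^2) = (6*v + y)/(-v + y)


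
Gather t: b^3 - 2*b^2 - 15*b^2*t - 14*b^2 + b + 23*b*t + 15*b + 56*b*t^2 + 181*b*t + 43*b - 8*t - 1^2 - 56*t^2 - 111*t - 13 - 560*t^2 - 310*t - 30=b^3 - 16*b^2 + 59*b + t^2*(56*b - 616) + t*(-15*b^2 + 204*b - 429) - 44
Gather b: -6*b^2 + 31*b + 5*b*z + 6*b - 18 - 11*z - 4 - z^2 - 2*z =-6*b^2 + b*(5*z + 37) - z^2 - 13*z - 22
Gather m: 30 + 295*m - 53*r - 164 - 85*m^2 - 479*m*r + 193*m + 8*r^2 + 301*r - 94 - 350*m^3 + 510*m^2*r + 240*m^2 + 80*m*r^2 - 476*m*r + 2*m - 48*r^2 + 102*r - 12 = -350*m^3 + m^2*(510*r + 155) + m*(80*r^2 - 955*r + 490) - 40*r^2 + 350*r - 240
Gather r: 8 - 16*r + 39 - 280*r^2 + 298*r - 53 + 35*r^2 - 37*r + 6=-245*r^2 + 245*r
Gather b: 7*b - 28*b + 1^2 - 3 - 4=-21*b - 6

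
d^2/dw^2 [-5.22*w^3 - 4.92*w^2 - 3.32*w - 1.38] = -31.32*w - 9.84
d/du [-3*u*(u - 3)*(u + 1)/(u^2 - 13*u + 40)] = 3*(-u^4 + 26*u^3 - 149*u^2 + 160*u + 120)/(u^4 - 26*u^3 + 249*u^2 - 1040*u + 1600)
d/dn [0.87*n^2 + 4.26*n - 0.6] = 1.74*n + 4.26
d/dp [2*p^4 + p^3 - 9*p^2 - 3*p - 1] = 8*p^3 + 3*p^2 - 18*p - 3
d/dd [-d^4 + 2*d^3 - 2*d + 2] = -4*d^3 + 6*d^2 - 2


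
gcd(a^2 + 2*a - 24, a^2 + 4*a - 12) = a + 6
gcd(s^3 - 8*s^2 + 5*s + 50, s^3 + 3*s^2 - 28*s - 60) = s^2 - 3*s - 10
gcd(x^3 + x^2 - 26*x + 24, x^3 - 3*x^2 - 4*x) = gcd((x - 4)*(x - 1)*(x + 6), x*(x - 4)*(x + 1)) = x - 4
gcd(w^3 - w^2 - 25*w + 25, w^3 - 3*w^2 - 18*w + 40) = w - 5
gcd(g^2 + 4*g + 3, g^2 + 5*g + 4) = g + 1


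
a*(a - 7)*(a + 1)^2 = a^4 - 5*a^3 - 13*a^2 - 7*a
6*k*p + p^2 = p*(6*k + p)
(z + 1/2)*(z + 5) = z^2 + 11*z/2 + 5/2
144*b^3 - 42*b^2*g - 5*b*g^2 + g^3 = (-8*b + g)*(-3*b + g)*(6*b + g)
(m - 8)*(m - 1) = m^2 - 9*m + 8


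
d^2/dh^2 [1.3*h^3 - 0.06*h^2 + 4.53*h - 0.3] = 7.8*h - 0.12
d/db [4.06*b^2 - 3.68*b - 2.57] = 8.12*b - 3.68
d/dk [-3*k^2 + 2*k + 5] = 2 - 6*k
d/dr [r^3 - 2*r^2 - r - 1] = 3*r^2 - 4*r - 1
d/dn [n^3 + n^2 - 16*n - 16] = 3*n^2 + 2*n - 16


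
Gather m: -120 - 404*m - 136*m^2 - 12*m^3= -12*m^3 - 136*m^2 - 404*m - 120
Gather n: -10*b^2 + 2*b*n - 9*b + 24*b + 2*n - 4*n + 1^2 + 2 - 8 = -10*b^2 + 15*b + n*(2*b - 2) - 5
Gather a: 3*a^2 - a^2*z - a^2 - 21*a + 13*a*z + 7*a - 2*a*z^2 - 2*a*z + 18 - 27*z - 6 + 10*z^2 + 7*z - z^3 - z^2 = a^2*(2 - z) + a*(-2*z^2 + 11*z - 14) - z^3 + 9*z^2 - 20*z + 12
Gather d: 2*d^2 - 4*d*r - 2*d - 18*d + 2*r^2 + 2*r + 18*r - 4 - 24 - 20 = 2*d^2 + d*(-4*r - 20) + 2*r^2 + 20*r - 48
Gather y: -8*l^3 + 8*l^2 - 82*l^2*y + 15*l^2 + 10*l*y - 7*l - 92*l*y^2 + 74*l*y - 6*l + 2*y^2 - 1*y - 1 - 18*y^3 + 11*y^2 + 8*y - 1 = -8*l^3 + 23*l^2 - 13*l - 18*y^3 + y^2*(13 - 92*l) + y*(-82*l^2 + 84*l + 7) - 2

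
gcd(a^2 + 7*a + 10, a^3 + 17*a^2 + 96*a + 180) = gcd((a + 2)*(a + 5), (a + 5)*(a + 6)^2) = a + 5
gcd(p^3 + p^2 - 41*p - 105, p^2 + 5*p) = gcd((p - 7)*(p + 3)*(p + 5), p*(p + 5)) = p + 5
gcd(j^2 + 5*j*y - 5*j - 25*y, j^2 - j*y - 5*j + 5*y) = j - 5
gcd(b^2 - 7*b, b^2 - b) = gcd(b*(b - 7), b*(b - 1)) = b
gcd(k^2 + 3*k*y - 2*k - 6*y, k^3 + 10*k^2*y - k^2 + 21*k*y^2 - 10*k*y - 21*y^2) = k + 3*y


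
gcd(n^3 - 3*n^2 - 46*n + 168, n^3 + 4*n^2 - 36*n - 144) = n - 6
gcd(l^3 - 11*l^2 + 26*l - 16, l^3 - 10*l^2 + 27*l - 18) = l - 1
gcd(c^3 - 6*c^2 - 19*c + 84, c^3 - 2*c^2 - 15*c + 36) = c^2 + c - 12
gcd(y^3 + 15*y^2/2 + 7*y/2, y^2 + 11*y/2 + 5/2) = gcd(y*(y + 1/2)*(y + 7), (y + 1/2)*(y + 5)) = y + 1/2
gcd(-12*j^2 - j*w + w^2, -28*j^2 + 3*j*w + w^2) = -4*j + w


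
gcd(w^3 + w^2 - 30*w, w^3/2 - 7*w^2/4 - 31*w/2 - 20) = 1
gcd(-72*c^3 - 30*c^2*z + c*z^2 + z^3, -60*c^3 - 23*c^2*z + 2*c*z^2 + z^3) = 12*c^2 + 7*c*z + z^2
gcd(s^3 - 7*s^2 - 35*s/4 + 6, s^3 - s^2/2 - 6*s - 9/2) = s + 3/2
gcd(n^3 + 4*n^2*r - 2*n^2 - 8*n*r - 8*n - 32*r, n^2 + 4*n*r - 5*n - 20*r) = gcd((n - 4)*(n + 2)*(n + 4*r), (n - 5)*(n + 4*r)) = n + 4*r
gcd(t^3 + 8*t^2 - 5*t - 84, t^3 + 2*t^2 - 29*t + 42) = t^2 + 4*t - 21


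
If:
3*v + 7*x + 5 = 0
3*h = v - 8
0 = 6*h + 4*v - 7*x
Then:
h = -61/27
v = 11/9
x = -26/21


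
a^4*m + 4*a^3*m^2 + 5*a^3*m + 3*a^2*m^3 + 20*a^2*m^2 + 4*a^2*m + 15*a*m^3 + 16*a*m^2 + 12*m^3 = (a + 4)*(a + m)*(a + 3*m)*(a*m + m)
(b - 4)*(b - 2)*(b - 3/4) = b^3 - 27*b^2/4 + 25*b/2 - 6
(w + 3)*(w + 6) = w^2 + 9*w + 18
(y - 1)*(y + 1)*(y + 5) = y^3 + 5*y^2 - y - 5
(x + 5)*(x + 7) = x^2 + 12*x + 35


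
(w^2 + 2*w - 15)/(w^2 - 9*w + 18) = (w + 5)/(w - 6)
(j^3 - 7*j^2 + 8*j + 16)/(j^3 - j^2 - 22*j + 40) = (j^2 - 3*j - 4)/(j^2 + 3*j - 10)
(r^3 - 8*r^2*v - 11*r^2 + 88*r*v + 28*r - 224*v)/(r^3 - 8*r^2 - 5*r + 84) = (r - 8*v)/(r + 3)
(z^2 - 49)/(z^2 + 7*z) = (z - 7)/z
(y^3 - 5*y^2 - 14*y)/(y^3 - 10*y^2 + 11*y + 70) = y/(y - 5)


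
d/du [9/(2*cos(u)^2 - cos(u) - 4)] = 9*(4*cos(u) - 1)*sin(u)/(cos(u) - cos(2*u) + 3)^2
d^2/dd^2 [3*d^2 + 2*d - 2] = 6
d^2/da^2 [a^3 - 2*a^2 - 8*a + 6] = 6*a - 4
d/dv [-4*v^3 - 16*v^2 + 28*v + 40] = -12*v^2 - 32*v + 28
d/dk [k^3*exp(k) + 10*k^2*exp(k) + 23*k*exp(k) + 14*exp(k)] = (k^3 + 13*k^2 + 43*k + 37)*exp(k)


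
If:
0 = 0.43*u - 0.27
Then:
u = 0.63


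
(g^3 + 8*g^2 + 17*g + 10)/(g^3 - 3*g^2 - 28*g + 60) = (g^2 + 3*g + 2)/(g^2 - 8*g + 12)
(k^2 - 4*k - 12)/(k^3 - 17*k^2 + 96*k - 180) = (k + 2)/(k^2 - 11*k + 30)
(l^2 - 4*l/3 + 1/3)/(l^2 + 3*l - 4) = (l - 1/3)/(l + 4)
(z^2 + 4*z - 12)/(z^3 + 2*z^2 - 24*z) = (z - 2)/(z*(z - 4))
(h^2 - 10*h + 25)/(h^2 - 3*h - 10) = (h - 5)/(h + 2)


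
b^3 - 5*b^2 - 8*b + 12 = (b - 6)*(b - 1)*(b + 2)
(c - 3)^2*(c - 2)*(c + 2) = c^4 - 6*c^3 + 5*c^2 + 24*c - 36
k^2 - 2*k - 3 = (k - 3)*(k + 1)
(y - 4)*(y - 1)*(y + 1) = y^3 - 4*y^2 - y + 4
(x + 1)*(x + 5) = x^2 + 6*x + 5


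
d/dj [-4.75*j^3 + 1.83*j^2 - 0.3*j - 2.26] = -14.25*j^2 + 3.66*j - 0.3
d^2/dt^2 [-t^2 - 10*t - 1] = -2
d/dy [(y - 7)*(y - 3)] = 2*y - 10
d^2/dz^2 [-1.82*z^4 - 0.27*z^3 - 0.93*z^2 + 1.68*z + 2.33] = -21.84*z^2 - 1.62*z - 1.86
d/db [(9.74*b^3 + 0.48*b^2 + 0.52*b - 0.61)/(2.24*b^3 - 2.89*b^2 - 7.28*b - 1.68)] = (-29.2238*b^4 - 144.144*b^3 - 46.982*b^2 - 5.1386*b - 5.3144)/(5.0176*b^6 - 12.9472*b^5 - 24.2623*b^4 + 34.552*b^3 + 62.7088*b^2 + 24.4608*b + 2.8224)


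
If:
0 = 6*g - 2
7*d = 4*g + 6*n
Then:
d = 6*n/7 + 4/21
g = 1/3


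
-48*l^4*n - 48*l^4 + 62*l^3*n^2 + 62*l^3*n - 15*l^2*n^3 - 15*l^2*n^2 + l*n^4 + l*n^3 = (-8*l + n)*(-6*l + n)*(-l + n)*(l*n + l)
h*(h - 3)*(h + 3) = h^3 - 9*h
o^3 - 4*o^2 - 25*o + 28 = (o - 7)*(o - 1)*(o + 4)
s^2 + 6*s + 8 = (s + 2)*(s + 4)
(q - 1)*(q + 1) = q^2 - 1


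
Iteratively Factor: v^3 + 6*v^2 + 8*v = (v + 2)*(v^2 + 4*v) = v*(v + 2)*(v + 4)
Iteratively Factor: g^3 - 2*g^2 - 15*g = (g - 5)*(g^2 + 3*g) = (g - 5)*(g + 3)*(g)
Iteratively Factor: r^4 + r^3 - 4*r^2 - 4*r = (r - 2)*(r^3 + 3*r^2 + 2*r) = (r - 2)*(r + 1)*(r^2 + 2*r) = r*(r - 2)*(r + 1)*(r + 2)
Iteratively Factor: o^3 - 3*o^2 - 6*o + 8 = (o - 1)*(o^2 - 2*o - 8) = (o - 4)*(o - 1)*(o + 2)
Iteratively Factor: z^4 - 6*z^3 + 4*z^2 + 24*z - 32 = (z + 2)*(z^3 - 8*z^2 + 20*z - 16) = (z - 4)*(z + 2)*(z^2 - 4*z + 4) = (z - 4)*(z - 2)*(z + 2)*(z - 2)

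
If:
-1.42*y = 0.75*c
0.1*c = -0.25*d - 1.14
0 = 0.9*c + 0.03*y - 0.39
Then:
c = 0.44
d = -4.74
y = -0.23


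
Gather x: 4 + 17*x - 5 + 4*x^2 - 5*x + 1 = 4*x^2 + 12*x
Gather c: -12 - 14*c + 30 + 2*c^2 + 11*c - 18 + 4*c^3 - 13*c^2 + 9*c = 4*c^3 - 11*c^2 + 6*c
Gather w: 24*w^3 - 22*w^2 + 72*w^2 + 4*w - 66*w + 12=24*w^3 + 50*w^2 - 62*w + 12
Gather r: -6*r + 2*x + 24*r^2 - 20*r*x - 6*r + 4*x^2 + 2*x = 24*r^2 + r*(-20*x - 12) + 4*x^2 + 4*x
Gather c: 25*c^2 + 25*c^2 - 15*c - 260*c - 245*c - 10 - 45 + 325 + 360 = 50*c^2 - 520*c + 630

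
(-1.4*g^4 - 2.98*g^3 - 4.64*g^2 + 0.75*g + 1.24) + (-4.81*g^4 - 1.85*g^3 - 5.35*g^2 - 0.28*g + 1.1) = -6.21*g^4 - 4.83*g^3 - 9.99*g^2 + 0.47*g + 2.34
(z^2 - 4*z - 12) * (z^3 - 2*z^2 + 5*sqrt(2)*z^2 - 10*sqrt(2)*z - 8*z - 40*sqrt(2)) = z^5 - 6*z^4 + 5*sqrt(2)*z^4 - 30*sqrt(2)*z^3 - 12*z^3 - 60*sqrt(2)*z^2 + 56*z^2 + 96*z + 280*sqrt(2)*z + 480*sqrt(2)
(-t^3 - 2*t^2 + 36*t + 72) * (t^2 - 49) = -t^5 - 2*t^4 + 85*t^3 + 170*t^2 - 1764*t - 3528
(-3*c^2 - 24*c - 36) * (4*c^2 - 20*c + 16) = -12*c^4 - 36*c^3 + 288*c^2 + 336*c - 576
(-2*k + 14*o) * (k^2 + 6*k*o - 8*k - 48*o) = -2*k^3 + 2*k^2*o + 16*k^2 + 84*k*o^2 - 16*k*o - 672*o^2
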